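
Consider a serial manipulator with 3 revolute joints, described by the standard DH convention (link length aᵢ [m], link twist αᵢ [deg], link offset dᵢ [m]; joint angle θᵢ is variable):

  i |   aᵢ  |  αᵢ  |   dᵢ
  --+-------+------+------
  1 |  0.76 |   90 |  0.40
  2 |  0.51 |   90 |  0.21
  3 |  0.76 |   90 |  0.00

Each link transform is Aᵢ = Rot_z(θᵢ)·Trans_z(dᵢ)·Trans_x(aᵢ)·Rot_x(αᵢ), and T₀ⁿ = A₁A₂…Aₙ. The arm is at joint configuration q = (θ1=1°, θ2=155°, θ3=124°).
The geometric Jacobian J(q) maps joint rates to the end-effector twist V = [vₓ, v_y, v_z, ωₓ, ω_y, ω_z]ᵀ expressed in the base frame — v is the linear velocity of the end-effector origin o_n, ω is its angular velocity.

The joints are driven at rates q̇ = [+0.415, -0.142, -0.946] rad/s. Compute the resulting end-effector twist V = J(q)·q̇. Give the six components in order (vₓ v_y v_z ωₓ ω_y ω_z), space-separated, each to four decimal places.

o_n = [0.6975, -0.8280, 0.4359]
J₁: ẑ×o_n = [0.8280, 0.6975, -0.0000], ω = ẑ
J2: z=[0.0175, -0.9998, 0.0000] o=[0.7599, 0.0133, 0.4000] → [-0.0359, -0.0006, -0.0770, 0.0175, -0.9998, 0.0000]
J3: z=[0.4226, 0.0074, 0.9063] o=[0.3014, -0.2048, 0.6155] → [0.5635, 0.4349, -0.2663, 0.4226, 0.0074, 0.9063]
V = J·q̇ = [-0.1844, -0.1218, 0.2628, -0.4022, 0.1350, -0.4424]

-0.1844 -0.1218 0.2628 -0.4022 0.1350 -0.4424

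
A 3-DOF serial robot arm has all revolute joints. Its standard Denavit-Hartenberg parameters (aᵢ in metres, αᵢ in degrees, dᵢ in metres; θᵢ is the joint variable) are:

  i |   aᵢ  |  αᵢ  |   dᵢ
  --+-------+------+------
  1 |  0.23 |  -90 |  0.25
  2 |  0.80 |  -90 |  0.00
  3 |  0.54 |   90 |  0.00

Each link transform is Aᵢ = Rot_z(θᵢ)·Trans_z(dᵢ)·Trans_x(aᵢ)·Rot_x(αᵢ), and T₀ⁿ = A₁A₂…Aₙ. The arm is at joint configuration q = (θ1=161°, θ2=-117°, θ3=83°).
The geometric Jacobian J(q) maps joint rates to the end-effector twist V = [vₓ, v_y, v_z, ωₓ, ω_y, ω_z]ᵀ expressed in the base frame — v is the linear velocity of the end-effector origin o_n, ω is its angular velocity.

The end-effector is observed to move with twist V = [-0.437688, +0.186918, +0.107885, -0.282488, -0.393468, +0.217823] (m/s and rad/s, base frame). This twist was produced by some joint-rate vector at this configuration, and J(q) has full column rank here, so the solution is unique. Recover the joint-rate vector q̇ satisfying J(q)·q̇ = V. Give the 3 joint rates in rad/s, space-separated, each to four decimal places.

o_n = [0.3287, 0.4537, 1.0214]
J₁: ẑ×o_n = [-0.4537, 0.3287, 0.0000], ω = ẑ
J2: z=[-0.3256, -0.9455, 0.0000] o=[-0.2175, 0.0749, 0.2500] → [-0.7294, 0.2512, 0.3931, -0.3256, -0.9455, 0.0000]
J3: z=[-0.8425, 0.2901, 0.4540] o=[0.1259, -0.0434, 0.9628] → [-0.2086, 0.1414, -0.4776, -0.8425, 0.2901, 0.4540]
q̇ = J⁺·V = [0.1470, 0.4640, 0.1560]

0.1470 0.4640 0.1560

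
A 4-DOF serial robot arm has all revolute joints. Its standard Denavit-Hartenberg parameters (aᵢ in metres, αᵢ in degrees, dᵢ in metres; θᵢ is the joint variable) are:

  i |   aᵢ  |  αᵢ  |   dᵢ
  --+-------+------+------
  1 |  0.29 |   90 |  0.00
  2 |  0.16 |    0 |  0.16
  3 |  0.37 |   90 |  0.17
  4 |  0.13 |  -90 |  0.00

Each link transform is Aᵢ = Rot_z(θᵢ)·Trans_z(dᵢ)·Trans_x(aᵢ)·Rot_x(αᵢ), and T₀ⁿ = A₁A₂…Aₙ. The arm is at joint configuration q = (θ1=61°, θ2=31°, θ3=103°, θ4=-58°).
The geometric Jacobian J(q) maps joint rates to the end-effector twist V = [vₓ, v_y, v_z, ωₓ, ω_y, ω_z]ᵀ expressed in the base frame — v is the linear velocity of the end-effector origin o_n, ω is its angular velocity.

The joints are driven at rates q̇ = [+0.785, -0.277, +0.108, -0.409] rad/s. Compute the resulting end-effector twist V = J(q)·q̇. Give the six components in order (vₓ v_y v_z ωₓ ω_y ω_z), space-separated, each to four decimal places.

0.0272 0.3051 -0.0189 -0.2904 -0.1754 0.5009

o_n = [0.2515, 0.0004, 0.3981]
J₁: ẑ×o_n = [-0.0004, 0.2515, 0.0000], ω = ẑ
J2: z=[0.8746, -0.4848, 0.0000] o=[0.1406, 0.2536, 0.0000] → [-0.1930, -0.3482, -0.1677, 0.8746, -0.4848, 0.0000]
J3: z=[0.8746, -0.4848, 0.0000] o=[0.3470, 0.2960, 0.0824] → [-0.1531, -0.2761, -0.3049, 0.8746, -0.4848, 0.0000]
J4: z=[0.3487, 0.6291, 0.6947] o=[0.3711, -0.0112, 0.3486] → [0.0231, -0.1004, 0.0793, 0.3487, 0.6291, 0.6947]
V = J·q̇ = [0.0272, 0.3051, -0.0189, -0.2904, -0.1754, 0.5009]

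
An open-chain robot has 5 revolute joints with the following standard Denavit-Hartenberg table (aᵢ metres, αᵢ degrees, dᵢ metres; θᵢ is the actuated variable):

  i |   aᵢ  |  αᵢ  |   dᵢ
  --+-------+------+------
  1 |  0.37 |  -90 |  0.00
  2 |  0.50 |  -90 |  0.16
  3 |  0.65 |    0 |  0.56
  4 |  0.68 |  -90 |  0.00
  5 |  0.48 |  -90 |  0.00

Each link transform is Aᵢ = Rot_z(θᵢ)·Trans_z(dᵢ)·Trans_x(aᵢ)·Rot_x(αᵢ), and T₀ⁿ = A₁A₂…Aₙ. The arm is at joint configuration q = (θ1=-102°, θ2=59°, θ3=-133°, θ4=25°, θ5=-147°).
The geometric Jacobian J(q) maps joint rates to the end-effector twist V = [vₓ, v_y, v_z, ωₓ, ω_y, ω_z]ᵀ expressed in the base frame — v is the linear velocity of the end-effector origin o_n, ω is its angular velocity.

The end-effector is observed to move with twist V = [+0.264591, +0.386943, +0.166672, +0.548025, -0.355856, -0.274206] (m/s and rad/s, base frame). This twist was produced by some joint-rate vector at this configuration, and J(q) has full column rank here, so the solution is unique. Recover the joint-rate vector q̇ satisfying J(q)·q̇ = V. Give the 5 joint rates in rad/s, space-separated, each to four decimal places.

0.1310 0.4580 0.2280 -0.2200 0.4920

o_n = [0.9522, 0.1545, -0.3982]
J₁: ẑ×o_n = [-0.1545, 0.9522, 0.0000], ω = ẑ
J2: z=[0.9781, -0.2079, 0.0000] o=[-0.0769, -0.3619, 0.0000] → [0.0828, 0.3895, 0.7191, 0.9781, -0.2079, 0.0000]
J3: z=[0.1782, 0.8384, -0.5150] o=[0.0260, -0.6471, -0.4286] → [0.4383, -0.4824, -0.6337, 0.1782, 0.8384, -0.5150]
J4: z=[0.1782, 0.8384, -0.5150] o=[0.6383, -0.0531, -0.3370] → [0.0556, -0.1508, -0.2262, 0.1782, 0.8384, -0.5150]
J5: z=[0.2004, -0.5434, -0.8152] o=[1.2934, -0.0817, -0.1569] → [0.3236, 0.3265, -0.1381, 0.2004, -0.5434, -0.8152]
q̇ = J⁺·V = [0.1310, 0.4580, 0.2280, -0.2200, 0.4920]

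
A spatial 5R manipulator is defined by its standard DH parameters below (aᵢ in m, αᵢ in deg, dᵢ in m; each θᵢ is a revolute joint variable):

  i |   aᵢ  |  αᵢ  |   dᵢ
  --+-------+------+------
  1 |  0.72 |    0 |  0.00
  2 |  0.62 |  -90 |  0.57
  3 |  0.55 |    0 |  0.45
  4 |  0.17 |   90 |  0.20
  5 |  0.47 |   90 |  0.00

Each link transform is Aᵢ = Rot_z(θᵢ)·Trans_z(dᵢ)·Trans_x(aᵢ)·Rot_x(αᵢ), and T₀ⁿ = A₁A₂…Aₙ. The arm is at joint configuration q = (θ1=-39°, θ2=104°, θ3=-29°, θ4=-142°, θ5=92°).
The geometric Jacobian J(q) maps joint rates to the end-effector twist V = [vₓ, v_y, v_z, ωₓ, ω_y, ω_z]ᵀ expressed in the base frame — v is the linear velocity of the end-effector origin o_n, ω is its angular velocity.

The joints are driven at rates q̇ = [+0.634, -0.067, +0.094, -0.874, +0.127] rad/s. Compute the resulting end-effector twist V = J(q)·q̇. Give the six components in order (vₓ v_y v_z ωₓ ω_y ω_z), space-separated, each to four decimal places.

o_n = [-0.0541, 0.8805, 0.8607]
J₁: ẑ×o_n = [-0.8805, -0.0541, 0.0000], ω = ẑ
J2: z=[0.0000, 0.0000, 1.0000] o=[0.5595, -0.4531, 0.0000] → [-1.3336, -0.6136, 0.0000, 0.0000, 0.0000, 1.0000]
J3: z=[-0.9063, 0.4226, 0.0000] o=[0.8216, 0.1088, 0.5700] → [0.1228, 0.2634, -0.3293, -0.9063, 0.4226, 0.0000]
J4: z=[-0.9063, 0.4226, 0.0000] o=[0.6170, 0.7349, 0.8366] → [0.0102, 0.0218, 0.1517, -0.9063, 0.4226, 0.0000]
J5: z=[-0.0661, -0.1418, -0.9877] o=[0.3648, 0.6673, 0.8632] → [0.2109, 0.4135, -0.0735, -0.0661, -0.1418, -0.9877]
V = J·q̇ = [-0.4394, 0.0651, -0.1729, 0.6985, -0.3476, 0.4416]

-0.4394 0.0651 -0.1729 0.6985 -0.3476 0.4416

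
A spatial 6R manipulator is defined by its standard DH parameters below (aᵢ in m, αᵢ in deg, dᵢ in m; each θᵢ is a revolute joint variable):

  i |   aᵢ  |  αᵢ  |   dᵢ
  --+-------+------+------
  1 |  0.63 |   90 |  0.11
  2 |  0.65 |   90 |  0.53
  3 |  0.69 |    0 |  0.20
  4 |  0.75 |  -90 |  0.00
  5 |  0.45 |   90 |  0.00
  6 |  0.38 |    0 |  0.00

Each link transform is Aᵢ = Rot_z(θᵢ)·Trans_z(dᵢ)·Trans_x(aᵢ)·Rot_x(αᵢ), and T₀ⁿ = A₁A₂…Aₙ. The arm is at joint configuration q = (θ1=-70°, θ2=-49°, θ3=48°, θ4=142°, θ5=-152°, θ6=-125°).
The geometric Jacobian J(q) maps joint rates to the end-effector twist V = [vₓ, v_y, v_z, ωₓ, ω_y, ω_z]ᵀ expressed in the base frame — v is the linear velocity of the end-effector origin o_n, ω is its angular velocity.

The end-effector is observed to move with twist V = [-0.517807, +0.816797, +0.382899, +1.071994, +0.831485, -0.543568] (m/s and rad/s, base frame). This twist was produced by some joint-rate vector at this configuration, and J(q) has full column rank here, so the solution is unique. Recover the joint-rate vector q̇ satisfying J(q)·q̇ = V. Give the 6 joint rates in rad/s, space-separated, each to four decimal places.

-0.1270 -0.3650 0.8910 -0.5290 0.9200 -0.2540

o_n = [-0.9264, -1.1231, -0.4857]
J₁: ẑ×o_n = [1.1231, -0.9264, 0.0000], ω = ẑ
J2: z=[-0.9397, -0.3420, 0.0000] o=[0.2155, -0.5920, 0.1100] → [0.2038, -0.5598, 0.1085, -0.9397, -0.3420, 0.0000]
J3: z=[-0.2581, 0.7092, -0.6561] o=[-0.1367, -1.1740, -0.3806] → [-0.0412, 0.4909, 0.5469, -0.2581, 0.7092, -0.6561]
J4: z=[-0.2581, 0.7092, -0.6561] o=[-0.5666, -1.4922, -0.8602] → [0.5077, 0.3327, 0.1599, -0.2581, 0.7092, -0.6561]
J5: z=[0.9644, 0.2298, -0.1311] o=[-0.6099, -0.9923, -0.3028] → [-0.0592, 0.2179, -0.0534, 0.9644, 0.2298, -0.1311]
J6: z=[0.2550, -0.9391, 0.2303] o=[-0.6415, -1.1073, -0.7367] → [-0.2320, -0.1296, -0.2716, 0.2550, -0.9391, 0.2303]
q̇ = J⁺·V = [-0.1270, -0.3650, 0.8910, -0.5290, 0.9200, -0.2540]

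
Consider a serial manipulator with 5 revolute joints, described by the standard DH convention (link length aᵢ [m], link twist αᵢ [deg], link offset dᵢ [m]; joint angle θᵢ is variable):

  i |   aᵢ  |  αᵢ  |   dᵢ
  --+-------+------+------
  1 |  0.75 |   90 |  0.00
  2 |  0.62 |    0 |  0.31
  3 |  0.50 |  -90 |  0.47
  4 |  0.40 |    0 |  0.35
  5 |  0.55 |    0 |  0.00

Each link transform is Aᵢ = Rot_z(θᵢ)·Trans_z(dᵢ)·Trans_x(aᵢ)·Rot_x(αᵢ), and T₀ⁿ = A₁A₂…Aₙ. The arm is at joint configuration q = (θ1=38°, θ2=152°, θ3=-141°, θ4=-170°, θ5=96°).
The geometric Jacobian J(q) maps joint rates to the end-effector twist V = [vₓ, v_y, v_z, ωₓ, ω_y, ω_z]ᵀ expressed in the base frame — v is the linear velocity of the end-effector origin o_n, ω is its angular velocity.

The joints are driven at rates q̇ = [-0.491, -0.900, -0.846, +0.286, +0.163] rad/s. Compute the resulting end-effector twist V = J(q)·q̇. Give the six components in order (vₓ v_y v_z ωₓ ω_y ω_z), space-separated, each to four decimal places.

o_n = [1.1548, -0.8467, 0.6838]
J₁: ẑ×o_n = [0.8467, 1.1548, -0.0000], ω = ẑ
J2: z=[0.6157, -0.7880, 0.0000] o=[0.5910, 0.4617, 0.0000] → [-0.5388, -0.4210, -0.3613, 0.6157, -0.7880, 0.0000]
J3: z=[0.6157, -0.7880, 0.0000] o=[0.3505, -0.1196, 0.2911] → [-0.3095, -0.2418, 0.1862, 0.6157, -0.7880, 0.0000]
J4: z=[-0.1504, -0.1175, 0.9816] o=[1.0266, -0.1878, 0.3865] → [0.6119, 0.1705, 0.1141, -0.1504, -0.1175, 0.9816]
J5: z=[-0.1504, -0.1175, 0.9816] o=[0.7120, -0.5217, 0.6549] → [0.3156, 0.4390, 0.1009, -0.1504, -0.1175, 0.9816]
V = J·q̇ = [0.5575, 0.1368, 0.2167, -1.1425, 1.3231, -0.0502]

0.5575 0.1368 0.2167 -1.1425 1.3231 -0.0502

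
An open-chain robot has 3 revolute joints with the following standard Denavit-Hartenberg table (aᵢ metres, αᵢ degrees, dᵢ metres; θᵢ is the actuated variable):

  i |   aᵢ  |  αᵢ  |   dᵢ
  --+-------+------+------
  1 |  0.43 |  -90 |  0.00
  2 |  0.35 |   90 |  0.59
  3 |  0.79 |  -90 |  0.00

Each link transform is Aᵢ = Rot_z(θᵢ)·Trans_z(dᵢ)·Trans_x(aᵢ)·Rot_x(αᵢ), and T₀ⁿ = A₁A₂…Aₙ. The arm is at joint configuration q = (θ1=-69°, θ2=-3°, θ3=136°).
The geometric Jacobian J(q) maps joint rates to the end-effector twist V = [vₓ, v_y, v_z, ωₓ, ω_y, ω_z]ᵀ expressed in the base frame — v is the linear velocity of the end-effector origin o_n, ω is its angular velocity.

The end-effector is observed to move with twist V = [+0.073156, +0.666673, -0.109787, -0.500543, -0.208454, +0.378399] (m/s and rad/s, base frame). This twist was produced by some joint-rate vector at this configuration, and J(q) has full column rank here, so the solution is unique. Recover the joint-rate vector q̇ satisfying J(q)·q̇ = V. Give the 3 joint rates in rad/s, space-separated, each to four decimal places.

0.6690 -0.5420 -0.2910

o_n = [1.1391, 0.2102, -0.0114]
J₁: ẑ×o_n = [-0.2102, 1.1391, 0.0000], ω = ẑ
J2: z=[0.9336, 0.3584, 0.0000] o=[0.1541, -0.4014, 0.0000] → [-0.0041, 0.0107, 0.2180, 0.9336, 0.3584, 0.0000]
J3: z=[-0.0188, 0.0489, 0.9986] o=[0.8302, -0.5163, 0.0183] → [-0.7269, 0.3080, -0.0287, -0.0188, 0.0489, 0.9986]
q̇ = J⁺·V = [0.6690, -0.5420, -0.2910]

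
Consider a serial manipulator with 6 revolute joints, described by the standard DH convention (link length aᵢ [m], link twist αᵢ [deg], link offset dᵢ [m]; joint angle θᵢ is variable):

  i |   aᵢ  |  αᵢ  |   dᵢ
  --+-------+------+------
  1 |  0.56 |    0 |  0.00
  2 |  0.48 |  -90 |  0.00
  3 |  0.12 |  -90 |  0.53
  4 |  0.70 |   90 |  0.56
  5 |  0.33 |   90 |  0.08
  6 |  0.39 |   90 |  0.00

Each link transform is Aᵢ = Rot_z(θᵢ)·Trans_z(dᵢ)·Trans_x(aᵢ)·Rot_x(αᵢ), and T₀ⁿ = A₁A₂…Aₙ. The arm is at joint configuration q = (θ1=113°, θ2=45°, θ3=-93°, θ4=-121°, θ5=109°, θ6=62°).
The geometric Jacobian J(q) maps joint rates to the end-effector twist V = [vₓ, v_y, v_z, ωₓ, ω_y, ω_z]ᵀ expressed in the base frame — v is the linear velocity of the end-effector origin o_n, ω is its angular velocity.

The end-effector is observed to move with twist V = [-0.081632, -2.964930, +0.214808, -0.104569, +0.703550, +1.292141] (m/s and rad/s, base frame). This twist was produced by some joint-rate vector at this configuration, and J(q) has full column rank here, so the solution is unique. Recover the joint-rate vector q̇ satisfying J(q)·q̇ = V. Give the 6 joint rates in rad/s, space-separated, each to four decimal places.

0.6250 0.9810 0.1910 0.5220 0.6990 -0.5480

o_n = [-1.9445, 0.3841, -0.4628]
J₁: ẑ×o_n = [-0.3841, -1.9445, 0.0000], ω = ẑ
J2: z=[0.0000, 0.0000, 1.0000] o=[-0.2188, 0.5155, 0.0000] → [0.1314, -1.7257, 0.0000, 0.0000, 0.0000, 1.0000]
J3: z=[-0.3746, -0.9272, 0.0000] o=[-0.6639, 0.6953, 0.0000] → [0.4291, -0.1734, -1.0708, -0.3746, -0.9272, 0.0000]
J4: z=[-0.9259, 0.3741, 0.0523] o=[-0.8566, 0.2015, 0.1198] → [-0.2275, -0.5964, 0.2379, -0.9259, 0.3741, 0.0523]
J5: z=[0.1513, 0.4943, -0.8560] o=[-1.6174, -0.1382, -0.2109] → [0.3226, 0.3182, 0.2408, 0.1513, 0.4943, -0.8560]
J6: z=[-0.6287, -0.6201, -0.4693] o=[-1.8570, 0.1023, -0.2078] → [0.2904, -0.1193, -0.2314, -0.6287, -0.6201, -0.4693]
q̇ = J⁺·V = [0.6250, 0.9810, 0.1910, 0.5220, 0.6990, -0.5480]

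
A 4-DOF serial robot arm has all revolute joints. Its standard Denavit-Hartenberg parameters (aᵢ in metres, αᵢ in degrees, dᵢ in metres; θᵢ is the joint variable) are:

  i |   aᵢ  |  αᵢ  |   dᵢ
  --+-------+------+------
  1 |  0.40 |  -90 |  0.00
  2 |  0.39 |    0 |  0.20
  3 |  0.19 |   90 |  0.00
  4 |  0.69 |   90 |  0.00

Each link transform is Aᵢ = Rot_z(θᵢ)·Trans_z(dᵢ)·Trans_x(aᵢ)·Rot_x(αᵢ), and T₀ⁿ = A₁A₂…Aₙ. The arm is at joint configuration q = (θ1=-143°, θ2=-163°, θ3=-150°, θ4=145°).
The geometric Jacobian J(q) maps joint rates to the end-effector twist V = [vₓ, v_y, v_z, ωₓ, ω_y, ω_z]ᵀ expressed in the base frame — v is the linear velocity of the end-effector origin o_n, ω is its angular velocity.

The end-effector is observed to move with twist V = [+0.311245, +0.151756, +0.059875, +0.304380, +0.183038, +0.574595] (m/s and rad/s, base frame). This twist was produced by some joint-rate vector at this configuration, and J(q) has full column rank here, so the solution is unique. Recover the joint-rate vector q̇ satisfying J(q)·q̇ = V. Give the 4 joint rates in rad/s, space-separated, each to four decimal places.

0.9040 0.5100 -0.4730 -0.4830

o_n = [0.5413, -0.3381, 0.3884]
J₁: ẑ×o_n = [0.3381, 0.5413, -0.0000], ω = ẑ
J2: z=[0.6018, -0.7986, 0.0000] o=[-0.3195, -0.2407, 0.0000] → [-0.3102, -0.2338, 0.6289, 0.6018, -0.7986, 0.0000]
J3: z=[0.6018, -0.7986, 0.0000] o=[0.0988, -0.1760, 0.1140] → [-0.2192, -0.1651, 0.2559, 0.6018, -0.7986, 0.0000]
J4: z=[-0.5841, -0.4401, 0.6820] o=[-0.0047, -0.2540, -0.0249] → [-0.1246, 0.6138, 0.2894, -0.5841, -0.4401, 0.6820]
q̇ = J⁺·V = [0.9040, 0.5100, -0.4730, -0.4830]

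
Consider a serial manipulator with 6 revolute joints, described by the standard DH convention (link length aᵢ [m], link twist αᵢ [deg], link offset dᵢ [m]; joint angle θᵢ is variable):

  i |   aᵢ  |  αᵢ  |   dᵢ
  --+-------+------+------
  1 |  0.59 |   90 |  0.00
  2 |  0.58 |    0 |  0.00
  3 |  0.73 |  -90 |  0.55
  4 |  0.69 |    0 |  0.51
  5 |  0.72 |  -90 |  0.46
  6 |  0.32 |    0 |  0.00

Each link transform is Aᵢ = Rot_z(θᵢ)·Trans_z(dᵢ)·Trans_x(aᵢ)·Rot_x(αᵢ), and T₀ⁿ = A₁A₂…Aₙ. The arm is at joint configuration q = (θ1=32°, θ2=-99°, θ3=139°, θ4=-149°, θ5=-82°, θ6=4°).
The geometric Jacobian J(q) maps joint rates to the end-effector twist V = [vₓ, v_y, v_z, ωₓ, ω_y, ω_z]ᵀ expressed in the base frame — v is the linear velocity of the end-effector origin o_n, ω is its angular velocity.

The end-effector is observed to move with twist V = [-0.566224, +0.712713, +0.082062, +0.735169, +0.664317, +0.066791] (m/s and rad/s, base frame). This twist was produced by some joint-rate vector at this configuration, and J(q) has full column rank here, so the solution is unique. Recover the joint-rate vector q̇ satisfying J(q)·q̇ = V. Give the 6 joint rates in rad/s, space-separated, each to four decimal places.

o_n = [-0.3762, -0.3504, -0.1782]
J₁: ẑ×o_n = [0.3504, -0.3762, 0.0000], ω = ẑ
J2: z=[0.5299, -0.8480, 0.0000] o=[0.5003, 0.3127, 0.0000] → [0.1511, 0.0944, -1.0947, 0.5299, -0.8480, 0.0000]
J3: z=[0.5299, -0.8480, 0.0000] o=[0.4234, 0.2646, -0.5729] → [-0.3347, -0.2091, -1.0040, 0.5299, -0.8480, 0.0000]
J4: z=[-0.5451, -0.3406, 0.7660] o=[1.1891, 0.0945, -0.1036] → [0.3662, -1.2398, -0.2907, -0.5451, -0.3406, 0.7660]
J5: z=[-0.5451, -0.3406, 0.7660] o=[0.7152, -0.6207, -0.0931] → [-0.1781, -0.8825, -0.5191, -0.5451, -0.3406, 0.7660]
J6: z=[-0.1714, -0.8492, -0.4995] o=[-0.1264, -0.4868, -0.0320] → [0.1923, 0.0997, -0.2355, -0.1714, -0.8492, -0.4995]
q̇ = J⁺·V = [0.2730, -0.1380, 0.4620, -0.8710, 0.0860, -0.7910]

0.2730 -0.1380 0.4620 -0.8710 0.0860 -0.7910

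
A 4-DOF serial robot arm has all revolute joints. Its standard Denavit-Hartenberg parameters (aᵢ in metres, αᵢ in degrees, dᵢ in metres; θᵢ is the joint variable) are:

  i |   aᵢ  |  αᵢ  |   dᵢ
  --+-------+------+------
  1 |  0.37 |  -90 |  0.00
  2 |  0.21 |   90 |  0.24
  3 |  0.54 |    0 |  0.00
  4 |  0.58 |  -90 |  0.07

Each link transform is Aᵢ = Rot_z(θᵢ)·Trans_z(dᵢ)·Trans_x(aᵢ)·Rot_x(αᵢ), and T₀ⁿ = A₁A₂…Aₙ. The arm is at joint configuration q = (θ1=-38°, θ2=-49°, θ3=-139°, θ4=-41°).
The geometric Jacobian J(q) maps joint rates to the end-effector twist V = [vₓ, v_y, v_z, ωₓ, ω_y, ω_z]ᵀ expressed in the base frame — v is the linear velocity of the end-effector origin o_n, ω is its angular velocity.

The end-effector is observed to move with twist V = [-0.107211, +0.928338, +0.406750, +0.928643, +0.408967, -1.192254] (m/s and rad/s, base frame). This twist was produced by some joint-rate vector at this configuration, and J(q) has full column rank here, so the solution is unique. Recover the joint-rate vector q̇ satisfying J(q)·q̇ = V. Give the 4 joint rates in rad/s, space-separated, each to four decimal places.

-0.7750 0.8940 -0.3610 -0.2750

o_n = [-0.2224, 0.0287, -0.5409]
J₁: ẑ×o_n = [-0.0287, -0.2224, 0.0000], ω = ẑ
J2: z=[0.6157, 0.7880, 0.0000] o=[0.2916, -0.2278, 0.0000] → [-0.4262, 0.3330, 0.5629, 0.6157, 0.7880, 0.0000]
J3: z=[-0.5947, 0.4646, 0.6561] o=[0.5479, -0.1235, 0.1585] → [-0.4248, -0.9213, 0.2674, -0.5947, 0.4646, 0.6561]
J4: z=[-0.5947, 0.4646, 0.6561] o=[0.1191, -0.2381, -0.1491] → [-0.3571, -0.4570, -0.0000, -0.5947, 0.4646, 0.6561]
q̇ = J⁺·V = [-0.7750, 0.8940, -0.3610, -0.2750]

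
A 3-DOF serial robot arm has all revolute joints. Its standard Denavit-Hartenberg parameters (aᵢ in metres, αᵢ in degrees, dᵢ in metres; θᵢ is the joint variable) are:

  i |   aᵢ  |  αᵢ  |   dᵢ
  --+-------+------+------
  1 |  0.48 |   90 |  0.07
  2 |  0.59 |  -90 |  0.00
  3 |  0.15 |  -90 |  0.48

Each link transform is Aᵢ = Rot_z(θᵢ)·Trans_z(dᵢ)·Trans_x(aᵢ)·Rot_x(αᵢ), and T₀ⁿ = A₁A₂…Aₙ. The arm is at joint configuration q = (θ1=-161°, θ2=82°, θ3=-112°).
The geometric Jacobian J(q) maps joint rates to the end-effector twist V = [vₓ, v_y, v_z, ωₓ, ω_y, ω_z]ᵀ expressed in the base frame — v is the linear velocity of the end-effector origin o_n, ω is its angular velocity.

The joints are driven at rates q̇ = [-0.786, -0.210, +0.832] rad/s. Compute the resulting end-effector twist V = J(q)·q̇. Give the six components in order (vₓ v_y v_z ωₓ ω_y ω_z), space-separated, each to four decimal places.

-0.0655 0.0925 0.1988 0.8474 0.0697 -0.6702

o_n = [-0.1199, 0.1058, 0.6654]
J₁: ẑ×o_n = [-0.1058, -0.1199, 0.0000], ω = ẑ
J2: z=[-0.3256, 0.9455, 0.0000] o=[-0.4538, -0.1563, 0.0700] → [0.5630, 0.1938, -0.4010, -0.3256, 0.9455, 0.0000]
J3: z=[0.9363, 0.3224, 0.1392] o=[-0.5315, -0.1830, 0.6543] → [-0.0366, 0.0468, 0.1377, 0.9363, 0.3224, 0.1392]
V = J·q̇ = [-0.0655, 0.0925, 0.1988, 0.8474, 0.0697, -0.6702]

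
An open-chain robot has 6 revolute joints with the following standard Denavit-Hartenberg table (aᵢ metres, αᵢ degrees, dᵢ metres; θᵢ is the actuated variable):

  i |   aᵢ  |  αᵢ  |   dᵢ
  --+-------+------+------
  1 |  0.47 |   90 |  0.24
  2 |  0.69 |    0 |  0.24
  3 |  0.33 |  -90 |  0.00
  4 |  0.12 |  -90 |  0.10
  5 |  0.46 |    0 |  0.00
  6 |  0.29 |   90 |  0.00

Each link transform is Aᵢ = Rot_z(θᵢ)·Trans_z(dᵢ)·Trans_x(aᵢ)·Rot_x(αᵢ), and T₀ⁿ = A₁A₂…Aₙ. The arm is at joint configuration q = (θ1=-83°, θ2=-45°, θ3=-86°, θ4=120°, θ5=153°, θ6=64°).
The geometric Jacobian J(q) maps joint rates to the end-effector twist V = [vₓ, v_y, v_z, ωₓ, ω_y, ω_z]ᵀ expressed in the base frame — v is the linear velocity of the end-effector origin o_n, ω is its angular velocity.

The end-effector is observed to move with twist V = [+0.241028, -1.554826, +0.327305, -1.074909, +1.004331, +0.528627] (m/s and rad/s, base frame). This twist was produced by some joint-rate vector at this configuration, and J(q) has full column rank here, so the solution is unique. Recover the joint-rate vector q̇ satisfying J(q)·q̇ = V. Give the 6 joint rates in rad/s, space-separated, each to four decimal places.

o_n = [-0.6109, -0.6996, -0.7368]
J₁: ẑ×o_n = [0.6996, -0.6109, 0.0000], ω = ẑ
J2: z=[-0.9925, -0.1219, 0.0000] o=[0.0573, -0.4665, 0.2400] → [0.1190, -0.9696, 0.1499, -0.9925, -0.1219, 0.0000]
J3: z=[-0.9925, -0.1219, 0.0000] o=[-0.1215, -0.9800, -0.2479] → [0.0596, -0.4853, -0.3380, -0.9925, -0.1219, 0.0000]
J4: z=[0.0920, -0.7491, -0.6561] o=[-0.1479, -0.7651, -0.4970] → [0.2227, 0.3258, -0.3408, 0.0920, -0.7491, -0.6561]
J5: z=[-0.4270, -0.6249, 0.6536] o=[-0.0307, -0.8664, -0.5173] → [0.0281, -0.4730, -0.4338, -0.4270, -0.6249, 0.6536]
J6: z=[-0.4270, -0.6249, 0.6536] o=[-0.4186, -0.6198, -0.5349] → [0.1783, -0.2119, -0.0861, -0.4270, -0.6249, 0.6536]
q̇ = J⁺·V = [0.6280, 0.9060, 0.5090, -0.7860, -0.0420, -0.8990]

0.6280 0.9060 0.5090 -0.7860 -0.0420 -0.8990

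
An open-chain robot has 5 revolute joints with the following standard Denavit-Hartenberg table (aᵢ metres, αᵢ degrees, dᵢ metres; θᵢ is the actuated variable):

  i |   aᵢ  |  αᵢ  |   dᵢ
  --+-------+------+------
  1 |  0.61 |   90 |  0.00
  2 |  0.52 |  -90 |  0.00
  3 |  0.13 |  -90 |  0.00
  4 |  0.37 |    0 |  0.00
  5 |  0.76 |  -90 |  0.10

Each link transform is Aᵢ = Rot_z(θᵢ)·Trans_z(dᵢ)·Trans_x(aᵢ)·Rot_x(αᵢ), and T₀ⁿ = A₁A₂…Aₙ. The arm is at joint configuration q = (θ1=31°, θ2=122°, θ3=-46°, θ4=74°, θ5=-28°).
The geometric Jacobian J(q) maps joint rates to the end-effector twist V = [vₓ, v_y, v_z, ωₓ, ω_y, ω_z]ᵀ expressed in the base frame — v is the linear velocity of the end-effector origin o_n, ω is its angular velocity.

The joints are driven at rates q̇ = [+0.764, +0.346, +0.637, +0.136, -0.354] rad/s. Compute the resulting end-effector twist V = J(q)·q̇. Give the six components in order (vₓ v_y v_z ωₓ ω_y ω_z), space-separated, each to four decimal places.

-0.8232 0.5886 0.3053 -0.1356 -0.6618 0.2935

o_n = [0.9159, -0.0063, 1.4278]
J₁: ẑ×o_n = [0.0063, 0.9159, -0.0000], ω = ẑ
J2: z=[0.5150, -0.8572, 0.0000] o=[0.5229, 0.3142, 0.0000] → [-1.2239, -0.7354, 0.1718, 0.5150, -0.8572, 0.0000]
J3: z=[-0.7269, -0.4368, -0.5299] o=[0.2867, 0.1723, 0.4410] → [-0.5257, 0.3839, 0.4047, -0.7269, -0.4368, -0.5299]
J4: z=[-0.6845, 0.3991, 0.6100] o=[0.2938, 0.0674, 0.5176] → [0.4083, 1.0026, -0.1978, -0.6845, 0.3991, 0.6100]
J5: z=[-0.6845, 0.3991, 0.6100] o=[0.5580, 0.1406, 0.7661] → [0.3537, 0.6713, -0.0423, -0.6845, 0.3991, 0.6100]
V = J·q̇ = [-0.8232, 0.5886, 0.3053, -0.1356, -0.6618, 0.2935]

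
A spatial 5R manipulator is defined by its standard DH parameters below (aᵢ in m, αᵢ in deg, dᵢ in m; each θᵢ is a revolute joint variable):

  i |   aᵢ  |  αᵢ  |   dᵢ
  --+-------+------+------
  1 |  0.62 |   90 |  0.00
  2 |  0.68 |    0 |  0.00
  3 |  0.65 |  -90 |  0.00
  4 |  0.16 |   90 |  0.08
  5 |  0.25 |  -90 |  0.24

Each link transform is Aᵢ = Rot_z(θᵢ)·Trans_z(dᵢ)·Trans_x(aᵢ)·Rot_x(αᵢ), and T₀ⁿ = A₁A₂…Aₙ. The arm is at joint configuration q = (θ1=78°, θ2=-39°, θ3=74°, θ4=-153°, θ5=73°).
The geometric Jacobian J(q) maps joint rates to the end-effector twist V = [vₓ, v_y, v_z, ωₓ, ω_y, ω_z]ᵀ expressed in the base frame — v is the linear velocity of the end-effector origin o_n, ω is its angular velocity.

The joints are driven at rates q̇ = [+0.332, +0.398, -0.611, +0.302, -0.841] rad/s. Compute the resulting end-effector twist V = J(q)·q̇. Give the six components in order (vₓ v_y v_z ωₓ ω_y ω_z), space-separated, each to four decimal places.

o_n = [0.1518, 1.2339, 0.0246]
J₁: ẑ×o_n = [-1.2339, 0.1518, 0.0000], ω = ẑ
J2: z=[0.9781, -0.2079, 0.0000] o=[0.1289, 0.6065, 0.0000] → [-0.0051, -0.0241, 0.6185, 0.9781, -0.2079, 0.0000]
J3: z=[0.9781, -0.2079, 0.0000] o=[0.2388, 1.1234, -0.4279] → [-0.0941, -0.4427, 0.0901, 0.9781, -0.2079, 0.0000]
J4: z=[-0.1193, -0.5610, 0.8192] o=[0.3495, 1.6442, -0.0551] → [0.2913, -0.1524, -0.0620, -0.1193, -0.5610, 0.8192]
J5: z=[-0.9489, -0.1785, -0.2604] o=[0.3867, 1.4700, -0.0714] → [-0.0786, 0.1522, 0.1821, -0.9489, -0.1785, -0.2604]
V = J·q̇ = [-0.2001, 0.1372, 0.0193, 0.5536, 0.0250, 0.7984]

-0.2001 0.1372 0.0193 0.5536 0.0250 0.7984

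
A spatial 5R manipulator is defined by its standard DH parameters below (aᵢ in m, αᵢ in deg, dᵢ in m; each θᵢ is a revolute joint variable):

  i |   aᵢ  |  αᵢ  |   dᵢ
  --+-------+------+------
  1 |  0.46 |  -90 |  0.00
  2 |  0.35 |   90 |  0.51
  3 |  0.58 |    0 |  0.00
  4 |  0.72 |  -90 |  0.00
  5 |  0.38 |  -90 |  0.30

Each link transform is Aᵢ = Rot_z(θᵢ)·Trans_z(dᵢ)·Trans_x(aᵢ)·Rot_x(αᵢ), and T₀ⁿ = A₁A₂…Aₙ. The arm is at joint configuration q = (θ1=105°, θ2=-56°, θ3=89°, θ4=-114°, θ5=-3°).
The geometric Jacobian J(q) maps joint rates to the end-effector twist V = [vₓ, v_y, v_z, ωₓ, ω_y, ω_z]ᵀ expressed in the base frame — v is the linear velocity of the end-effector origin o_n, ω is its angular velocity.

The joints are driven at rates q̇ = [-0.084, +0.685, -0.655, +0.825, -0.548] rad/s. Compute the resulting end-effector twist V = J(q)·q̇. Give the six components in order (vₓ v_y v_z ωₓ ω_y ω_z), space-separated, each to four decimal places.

o_n = [-1.1961, 0.9974, 1.2409]
J₁: ẑ×o_n = [-0.9974, -1.1961, 0.0000], ω = ẑ
J2: z=[-0.9659, -0.2588, 0.0000] o=[-0.1191, 0.4443, 0.0000] → [-0.3212, 1.1986, -0.8130, -0.9659, -0.2588, 0.0000]
J3: z=[0.2146, -0.8008, 0.5592] o=[-0.6623, 0.5014, 0.2902] → [-1.0387, -0.5025, -0.3210, 0.2146, -0.8008, 0.5592]
J4: z=[0.2146, -0.8008, 0.5592] o=[-1.2240, 0.3568, 0.2986] → [-1.1129, -0.1866, 0.1598, 0.2146, -0.8008, 0.5592]
J5: z=[-0.9366, -0.0063, 0.3504] o=[-1.0245, 0.7880, 0.8395] → [-0.0759, 0.3158, -0.1973, -0.9366, -0.0063, 0.3504]
V = J·q̇ = [-0.3324, 0.9236, -0.1067, -0.1119, -0.3100, -0.1809]

-0.3324 0.9236 -0.1067 -0.1119 -0.3100 -0.1809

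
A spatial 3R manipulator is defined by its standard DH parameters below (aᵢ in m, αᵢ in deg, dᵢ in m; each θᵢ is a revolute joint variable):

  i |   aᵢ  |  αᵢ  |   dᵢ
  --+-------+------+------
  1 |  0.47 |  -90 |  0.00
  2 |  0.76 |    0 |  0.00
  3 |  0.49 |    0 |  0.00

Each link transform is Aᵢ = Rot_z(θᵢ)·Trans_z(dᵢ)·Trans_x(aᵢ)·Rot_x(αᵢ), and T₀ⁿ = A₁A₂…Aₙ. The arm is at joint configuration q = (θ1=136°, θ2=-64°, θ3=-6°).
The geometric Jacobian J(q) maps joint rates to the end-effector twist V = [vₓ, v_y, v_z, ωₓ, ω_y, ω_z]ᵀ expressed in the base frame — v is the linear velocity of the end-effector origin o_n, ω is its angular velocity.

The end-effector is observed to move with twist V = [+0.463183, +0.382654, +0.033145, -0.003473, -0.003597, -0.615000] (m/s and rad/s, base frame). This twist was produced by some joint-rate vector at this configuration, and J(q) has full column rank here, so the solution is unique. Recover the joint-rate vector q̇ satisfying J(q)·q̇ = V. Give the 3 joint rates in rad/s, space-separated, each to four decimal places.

-0.6150 -0.1020 0.1070

o_n = [-0.6983, 0.6743, 1.1435]
J₁: ẑ×o_n = [-0.6743, -0.6983, 0.0000], ω = ẑ
J2: z=[-0.6947, -0.7193, 0.0000] o=[-0.3381, 0.3265, 0.0000] → [-0.8226, 0.7944, -0.5008, -0.6947, -0.7193, 0.0000]
J3: z=[-0.6947, -0.7193, 0.0000] o=[-0.5777, 0.5579, 0.6831] → [-0.3312, 0.3199, -0.1676, -0.6947, -0.7193, 0.0000]
q̇ = J⁺·V = [-0.6150, -0.1020, 0.1070]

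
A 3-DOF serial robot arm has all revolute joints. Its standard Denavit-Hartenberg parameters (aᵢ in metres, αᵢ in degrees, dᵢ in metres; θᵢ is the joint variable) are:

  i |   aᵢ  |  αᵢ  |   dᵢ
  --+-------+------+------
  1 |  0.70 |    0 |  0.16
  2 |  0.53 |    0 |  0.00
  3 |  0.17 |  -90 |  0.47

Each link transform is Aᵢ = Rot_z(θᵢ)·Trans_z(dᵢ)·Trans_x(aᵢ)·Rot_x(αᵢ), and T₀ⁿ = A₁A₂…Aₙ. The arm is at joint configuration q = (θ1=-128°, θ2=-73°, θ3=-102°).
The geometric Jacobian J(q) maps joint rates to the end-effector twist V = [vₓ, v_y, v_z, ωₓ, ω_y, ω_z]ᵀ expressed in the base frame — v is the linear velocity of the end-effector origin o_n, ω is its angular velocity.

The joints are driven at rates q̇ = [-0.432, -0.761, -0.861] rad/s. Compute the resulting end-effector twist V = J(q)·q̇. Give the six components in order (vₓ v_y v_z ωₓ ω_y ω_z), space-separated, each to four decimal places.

0.2811 0.5863 0.0000 0.0000 0.0000 -2.0540

o_n = [-0.8332, -0.2191, 0.6300]
J₁: ẑ×o_n = [0.2191, -0.8332, 0.0000], ω = ẑ
J2: z=[0.0000, 0.0000, 1.0000] o=[-0.4310, -0.5516, 0.1600] → [-0.3325, -0.4022, 0.0000, 0.0000, 0.0000, 1.0000]
J3: z=[0.0000, 0.0000, 1.0000] o=[-0.9258, -0.3617, 0.1600] → [-0.1426, 0.0926, 0.0000, 0.0000, 0.0000, 1.0000]
V = J·q̇ = [0.2811, 0.5863, 0.0000, 0.0000, 0.0000, -2.0540]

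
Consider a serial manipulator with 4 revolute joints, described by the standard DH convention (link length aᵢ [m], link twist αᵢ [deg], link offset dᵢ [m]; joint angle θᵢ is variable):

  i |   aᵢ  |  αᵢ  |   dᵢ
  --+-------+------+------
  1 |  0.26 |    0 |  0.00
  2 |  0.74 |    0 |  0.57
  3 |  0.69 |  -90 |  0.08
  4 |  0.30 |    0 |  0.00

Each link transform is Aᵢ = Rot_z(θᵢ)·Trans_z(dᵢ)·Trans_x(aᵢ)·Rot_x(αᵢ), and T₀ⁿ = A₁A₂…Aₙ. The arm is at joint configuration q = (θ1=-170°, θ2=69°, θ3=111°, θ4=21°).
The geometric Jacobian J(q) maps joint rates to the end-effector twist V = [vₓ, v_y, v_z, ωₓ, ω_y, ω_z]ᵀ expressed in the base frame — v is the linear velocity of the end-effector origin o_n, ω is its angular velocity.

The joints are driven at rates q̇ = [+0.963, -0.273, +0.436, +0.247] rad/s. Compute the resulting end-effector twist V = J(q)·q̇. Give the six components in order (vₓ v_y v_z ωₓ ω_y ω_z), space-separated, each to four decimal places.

0.3289 0.7271 -0.0692 -0.0429 0.2432 1.1260

o_n = [0.5581, -0.6031, 0.5425]
J₁: ẑ×o_n = [0.6031, 0.5581, -0.0000], ω = ẑ
J2: z=[0.0000, 0.0000, 1.0000] o=[-0.2561, -0.0451, 0.0000] → [0.5580, 0.8141, -0.0000, 0.0000, 0.0000, 1.0000]
J3: z=[0.0000, 0.0000, 1.0000] o=[-0.3972, -0.7716, 0.5700] → [-0.1685, 0.9553, 0.0000, 0.0000, 0.0000, 1.0000]
J4: z=[-0.1736, 0.9848, 0.0000] o=[0.2823, -0.6517, 0.6500] → [-0.1059, -0.0187, -0.2801, -0.1736, 0.9848, 0.0000]
V = J·q̇ = [0.3289, 0.7271, -0.0692, -0.0429, 0.2432, 1.1260]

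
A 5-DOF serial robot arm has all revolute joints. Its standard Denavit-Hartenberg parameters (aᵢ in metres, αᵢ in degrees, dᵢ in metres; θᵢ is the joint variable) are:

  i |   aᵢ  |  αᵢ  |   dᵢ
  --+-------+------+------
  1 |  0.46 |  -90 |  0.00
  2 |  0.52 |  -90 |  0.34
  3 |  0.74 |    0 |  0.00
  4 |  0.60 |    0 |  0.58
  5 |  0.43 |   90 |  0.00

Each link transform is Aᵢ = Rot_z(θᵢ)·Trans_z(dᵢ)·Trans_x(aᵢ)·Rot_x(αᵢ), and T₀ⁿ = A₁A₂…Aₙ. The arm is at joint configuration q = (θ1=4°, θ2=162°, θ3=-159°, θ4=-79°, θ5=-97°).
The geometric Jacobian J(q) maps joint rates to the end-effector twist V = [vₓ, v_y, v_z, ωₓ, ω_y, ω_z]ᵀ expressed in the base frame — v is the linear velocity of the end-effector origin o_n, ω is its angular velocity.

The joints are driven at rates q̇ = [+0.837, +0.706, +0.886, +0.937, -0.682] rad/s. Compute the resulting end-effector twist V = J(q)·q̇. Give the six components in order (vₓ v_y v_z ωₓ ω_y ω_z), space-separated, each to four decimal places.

1.2612 1.1517 0.3381 -0.4010 0.6797 1.9222

o_n = [0.3801, -0.0590, 0.5822]
J₁: ẑ×o_n = [0.0590, 0.3801, -0.0000], ω = ẑ
J2: z=[-0.0698, 0.9976, 0.0000] o=[0.4589, 0.0321, 0.0000] → [0.5808, 0.0406, 0.0850, -0.0698, 0.9976, 0.0000]
J3: z=[-0.3083, -0.0216, 0.9511] o=[-0.0582, 0.3368, -0.1607] → [0.3604, 0.6458, 0.1314, -0.3083, -0.0216, 0.9511]
J4: z=[-0.3083, -0.0216, 0.9511] o=[0.5788, 0.6471, 0.0528] → [0.6602, -0.0258, 0.2134, -0.3083, -0.0216, 0.9511]
J5: z=[-0.3083, -0.0216, 0.9511] o=[0.7371, 0.1481, 0.7027] → [0.1996, -0.3767, 0.0562, -0.3083, -0.0216, 0.9511]
V = J·q̇ = [1.2612, 1.1517, 0.3381, -0.4010, 0.6797, 1.9222]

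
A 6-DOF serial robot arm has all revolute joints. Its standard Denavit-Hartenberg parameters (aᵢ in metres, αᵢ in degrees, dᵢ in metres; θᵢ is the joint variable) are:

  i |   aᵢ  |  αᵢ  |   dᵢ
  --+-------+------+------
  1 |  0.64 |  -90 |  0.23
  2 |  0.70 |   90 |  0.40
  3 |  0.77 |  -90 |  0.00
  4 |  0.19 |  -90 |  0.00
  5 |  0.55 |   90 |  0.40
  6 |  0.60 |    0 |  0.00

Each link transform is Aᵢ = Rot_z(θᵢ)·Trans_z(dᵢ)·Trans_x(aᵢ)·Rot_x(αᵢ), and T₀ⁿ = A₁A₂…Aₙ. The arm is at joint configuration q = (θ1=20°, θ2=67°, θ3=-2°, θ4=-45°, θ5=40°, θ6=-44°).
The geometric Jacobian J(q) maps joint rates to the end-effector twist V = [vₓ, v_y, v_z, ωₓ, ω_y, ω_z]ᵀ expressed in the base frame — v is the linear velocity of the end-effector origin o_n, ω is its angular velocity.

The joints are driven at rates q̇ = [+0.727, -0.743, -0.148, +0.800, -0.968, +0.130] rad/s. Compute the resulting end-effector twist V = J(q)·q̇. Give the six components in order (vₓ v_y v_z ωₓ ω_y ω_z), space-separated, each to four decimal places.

o_n = [2.0552, 0.4498, -1.4394]
J₁: ẑ×o_n = [-0.4498, 2.0552, 0.0000], ω = ẑ
J2: z=[-0.3420, 0.9397, 0.0000] o=[0.6014, 0.2189, 0.2300] → [-1.5687, -0.5710, -1.4451, -0.3420, 0.9397, 0.0000]
J3: z=[0.8650, 0.3148, 0.3907] o=[0.7216, 0.6883, -0.4144] → [-0.2295, 1.4077, -0.6262, 0.8650, 0.3148, 0.3907]
J4: z=[-0.3290, 0.9438, -0.0321] o=[1.0133, 0.7659, -1.1227] → [-0.3090, -0.1376, -0.8793, -0.3290, 0.9438, -0.0321]
J5: z=[-0.3437, -0.1514, -0.9268] o=[1.1805, 0.8217, -1.1938] → [-0.3076, -0.8951, 0.2603, -0.3437, -0.1514, -0.9268]
J6: z=[0.3133, 0.9119, -0.2651] o=[1.5299, 0.5513, -1.7108] → [0.2206, -0.2244, -0.5109, 0.3133, 0.9119, -0.2651]
V = J·q̇ = [0.9517, 2.4372, 0.1446, 0.2364, 0.2753, 1.5061]

0.9517 2.4372 0.1446 0.2364 0.2753 1.5061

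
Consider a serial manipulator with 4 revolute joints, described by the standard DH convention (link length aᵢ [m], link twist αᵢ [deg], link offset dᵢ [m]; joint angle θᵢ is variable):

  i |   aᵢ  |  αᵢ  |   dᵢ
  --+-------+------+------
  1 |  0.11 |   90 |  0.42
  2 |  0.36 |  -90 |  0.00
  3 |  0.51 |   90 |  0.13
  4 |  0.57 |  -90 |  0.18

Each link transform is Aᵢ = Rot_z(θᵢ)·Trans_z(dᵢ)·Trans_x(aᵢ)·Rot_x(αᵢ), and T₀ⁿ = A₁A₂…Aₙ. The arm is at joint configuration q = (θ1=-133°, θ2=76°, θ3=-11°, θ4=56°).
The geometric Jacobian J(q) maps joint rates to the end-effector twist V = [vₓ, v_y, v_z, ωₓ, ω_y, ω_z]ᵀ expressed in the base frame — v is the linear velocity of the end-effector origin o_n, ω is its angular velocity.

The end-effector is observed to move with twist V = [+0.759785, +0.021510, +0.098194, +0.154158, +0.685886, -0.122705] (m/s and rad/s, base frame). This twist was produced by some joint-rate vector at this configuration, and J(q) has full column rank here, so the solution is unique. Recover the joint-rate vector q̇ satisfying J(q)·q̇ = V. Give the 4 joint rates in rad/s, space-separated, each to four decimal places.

-0.2850 0.4100 0.6280 -0.0560

o_n = [-0.1091, 0.3739, 1.6711]
J₁: ẑ×o_n = [-0.3739, -0.1091, 0.0000], ω = ẑ
J2: z=[-0.7314, 0.6820, 0.0000] o=[-0.0750, -0.0804, 0.4200] → [0.8532, 0.9150, -0.3091, -0.7314, 0.6820, 0.0000]
J3: z=[0.6617, 0.7096, 0.2419] o=[-0.1344, -0.1441, 0.7693] → [0.5146, -0.5906, 0.3249, 0.6617, 0.7096, 0.2419]
J4: z=[-0.6864, 0.7032, -0.1851] o=[-0.2022, -0.0741, 1.2865] → [0.3534, 0.2468, -0.3730, -0.6864, 0.7032, -0.1851]
q̇ = J⁺·V = [-0.2850, 0.4100, 0.6280, -0.0560]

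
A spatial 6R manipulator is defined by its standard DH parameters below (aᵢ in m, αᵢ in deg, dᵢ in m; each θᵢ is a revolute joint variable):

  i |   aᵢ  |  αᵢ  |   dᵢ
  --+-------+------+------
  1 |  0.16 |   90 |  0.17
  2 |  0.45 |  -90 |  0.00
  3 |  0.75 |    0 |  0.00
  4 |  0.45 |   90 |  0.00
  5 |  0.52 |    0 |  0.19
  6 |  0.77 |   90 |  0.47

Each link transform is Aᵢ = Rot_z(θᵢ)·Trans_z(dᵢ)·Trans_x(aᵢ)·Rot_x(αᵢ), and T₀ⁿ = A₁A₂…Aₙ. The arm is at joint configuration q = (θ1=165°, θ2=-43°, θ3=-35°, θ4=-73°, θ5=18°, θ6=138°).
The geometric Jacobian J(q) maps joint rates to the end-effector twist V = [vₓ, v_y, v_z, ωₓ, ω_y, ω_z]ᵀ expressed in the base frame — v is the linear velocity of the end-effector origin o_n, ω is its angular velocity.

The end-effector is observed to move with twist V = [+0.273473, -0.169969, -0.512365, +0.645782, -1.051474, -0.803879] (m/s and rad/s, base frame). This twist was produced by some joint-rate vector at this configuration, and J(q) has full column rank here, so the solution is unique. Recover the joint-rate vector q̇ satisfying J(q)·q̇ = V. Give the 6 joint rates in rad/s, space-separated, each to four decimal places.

o_n = [-0.6047, 0.6336, 0.2696]
J₁: ẑ×o_n = [-0.6336, -0.6047, 0.0000], ω = ẑ
J2: z=[0.2588, 0.9659, 0.0000] o=[-0.1545, 0.0414, 0.1700] → [0.0962, -0.0258, 0.5880, 0.2588, 0.9659, 0.0000]
J3: z=[-0.6588, 0.1765, 0.7314] o=[-0.4724, 0.1266, -0.1369] → [-0.2991, 0.1711, -0.3107, -0.6588, 0.1765, 0.7314]
J4: z=[-0.6588, 0.1765, 0.7314] o=[-0.7951, 0.6584, -0.5559] → [0.1638, 0.6831, -0.0173, -0.6588, 0.1765, 0.7314]
J5: z=[0.5919, -0.4785, 0.6486] o=[-0.5861, 1.0455, -0.4611] → [-0.0825, -0.4445, -0.2526, 0.5919, -0.4785, 0.6486]
J6: z=[0.5919, -0.4785, 0.6486] o=[-0.3498, 1.4083, -0.1161] → [0.3179, -0.3936, -0.5805, 0.5919, -0.4785, 0.6486]
q̇ = J⁺·V = [-0.9420, -0.6050, 0.0920, -0.6020, 0.9730, -0.1850]

-0.9420 -0.6050 0.0920 -0.6020 0.9730 -0.1850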